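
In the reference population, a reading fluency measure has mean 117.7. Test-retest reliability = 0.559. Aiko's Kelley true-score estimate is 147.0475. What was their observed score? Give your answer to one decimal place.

170.2

T̂ = ρX + (1 − ρ)μ  ⇒  X = (T̂ − (1 − ρ)μ) / ρ
X = (147.0475 − 0.441 × 117.7) / 0.559 = (147.0475 − 51.9057) / 0.559 = 95.1418 / 0.559 = 170.200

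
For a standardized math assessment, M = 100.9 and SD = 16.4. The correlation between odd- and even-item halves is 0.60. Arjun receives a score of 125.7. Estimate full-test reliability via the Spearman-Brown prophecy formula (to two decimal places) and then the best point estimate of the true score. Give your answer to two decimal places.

Spearman-Brown: ρ = 2r/(1 + r) = 2(0.60)/(1 + 0.60) = 1.200/1.60 = 0.7500 → 0.75
T̂ = 0.75(125.7) + 0.25(100.9) = 94.275 + 25.225 = 119.500 → 119.50

119.50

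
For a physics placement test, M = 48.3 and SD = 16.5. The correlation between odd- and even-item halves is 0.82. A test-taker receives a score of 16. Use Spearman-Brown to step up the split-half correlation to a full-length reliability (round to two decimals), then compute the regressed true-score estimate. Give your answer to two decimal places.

Spearman-Brown: ρ = 2r/(1 + r) = 2(0.82)/(1 + 0.82) = 1.640/1.82 = 0.9011 → 0.90
Kelley's formula gives T̂ = 0.90·16 + 0.10·48.3 = 14.40 + 4.830 = 19.230.

19.23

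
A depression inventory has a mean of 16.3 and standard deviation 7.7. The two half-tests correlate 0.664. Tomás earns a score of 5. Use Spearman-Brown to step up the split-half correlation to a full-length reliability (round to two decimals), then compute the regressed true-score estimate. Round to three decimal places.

7.260

Spearman-Brown: ρ = 2r/(1 + r) = 2(0.664)/(1 + 0.664) = 1.3280/1.664 = 0.7981 → 0.80
Weight the observed score by reliability and the mean by (1 − reliability): T̂ = 0.80·5 + 0.20·16.3 = 4.00 + 3.260 = 7.2600.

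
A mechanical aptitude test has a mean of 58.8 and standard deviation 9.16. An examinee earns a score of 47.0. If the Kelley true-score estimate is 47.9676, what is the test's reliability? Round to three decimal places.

T̂ = ρX + (1 − ρ)μ  ⇒  T̂ − μ = ρ(X − μ)
ρ = (T̂ − μ)/(X − μ) = (47.9676 − 58.8) / (47.0 − 58.8) = -10.8324 / -11.8 = 0.91800

0.918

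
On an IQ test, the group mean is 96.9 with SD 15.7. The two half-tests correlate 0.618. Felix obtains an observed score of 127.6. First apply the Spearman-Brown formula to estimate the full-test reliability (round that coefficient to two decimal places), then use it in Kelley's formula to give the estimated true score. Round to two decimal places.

120.23

Spearman-Brown: ρ = 2r/(1 + r) = 2(0.618)/(1 + 0.618) = 1.2360/1.618 = 0.7639 → 0.76
T̂ = 0.76(127.6) + 0.24(96.9) = 96.976 + 23.256 = 120.232 → 120.23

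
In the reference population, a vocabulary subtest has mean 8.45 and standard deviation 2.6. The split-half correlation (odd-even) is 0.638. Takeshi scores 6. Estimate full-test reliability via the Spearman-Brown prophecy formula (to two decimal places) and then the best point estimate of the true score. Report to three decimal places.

6.539

Spearman-Brown: ρ = 2r/(1 + r) = 2(0.638)/(1 + 0.638) = 1.2760/1.638 = 0.7790 → 0.78
T̂ = 0.78(6) + 0.22(8.45) = 4.68 + 1.8590 = 6.5390 → 6.539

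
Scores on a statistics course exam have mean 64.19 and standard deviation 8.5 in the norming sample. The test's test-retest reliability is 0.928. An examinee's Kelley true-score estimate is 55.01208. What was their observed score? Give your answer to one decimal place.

54.3

T̂ = ρX + (1 − ρ)μ  ⇒  X = (T̂ − (1 − ρ)μ) / ρ
X = (55.01208 − 0.072 × 64.19) / 0.928 = (55.01208 − 4.62168) / 0.928 = 50.39040 / 0.928 = 54.300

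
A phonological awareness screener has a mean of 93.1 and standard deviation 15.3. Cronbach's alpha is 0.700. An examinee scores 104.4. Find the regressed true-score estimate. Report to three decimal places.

T̂ = ρX + (1 − ρ)μ
  = 0.700 × 104.4 + 0.300 × 93.1
  = 73.0800 + 27.9300
  = 101.0100
  ≈ 101.010

101.010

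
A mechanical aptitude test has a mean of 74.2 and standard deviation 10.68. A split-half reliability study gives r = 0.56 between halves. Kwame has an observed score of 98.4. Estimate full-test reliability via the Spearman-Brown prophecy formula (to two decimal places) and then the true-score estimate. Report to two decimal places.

Spearman-Brown: ρ = 2r/(1 + r) = 2(0.56)/(1 + 0.56) = 1.120/1.56 = 0.7179 → 0.72
Regress the observed score toward the mean by the unreliability: T̂ = 0.72·98.4 + 0.28·74.2 = 70.848 + 20.776 = 91.624.

91.62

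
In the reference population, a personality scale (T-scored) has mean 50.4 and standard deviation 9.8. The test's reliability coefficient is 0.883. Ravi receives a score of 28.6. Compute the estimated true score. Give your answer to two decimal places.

31.15

T̂ = ρX + (1 − ρ)μ
  = 0.883 × 28.6 + 0.117 × 50.4
  = 25.2538 + 5.8968
  = 31.151
  ≈ 31.15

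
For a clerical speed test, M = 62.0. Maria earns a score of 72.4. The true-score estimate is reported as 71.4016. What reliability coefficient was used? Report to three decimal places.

T̂ = ρX + (1 − ρ)μ  ⇒  T̂ − μ = ρ(X − μ)
ρ = (T̂ − μ)/(X − μ) = (71.4016 − 62.0) / (72.4 − 62.0) = 9.4016 / 10.4 = 0.90400

0.904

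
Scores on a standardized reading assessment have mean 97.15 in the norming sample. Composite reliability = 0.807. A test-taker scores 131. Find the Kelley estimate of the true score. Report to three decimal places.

T̂ = ρX + (1 − ρ)μ
  = 0.807 × 131 + 0.193 × 97.15
  = 105.717 + 18.74995
  = 124.4670
  ≈ 124.467

124.467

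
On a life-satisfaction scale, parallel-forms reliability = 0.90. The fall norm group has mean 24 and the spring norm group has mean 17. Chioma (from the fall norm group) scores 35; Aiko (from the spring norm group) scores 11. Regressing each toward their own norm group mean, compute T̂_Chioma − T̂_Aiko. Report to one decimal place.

22.3

T̂_Chioma = 0.90(35) + 0.10(24) = 33.900
T̂_Aiko = 0.90(11) + 0.10(17) = 11.600
Difference = 33.900 − 11.600 = 22.300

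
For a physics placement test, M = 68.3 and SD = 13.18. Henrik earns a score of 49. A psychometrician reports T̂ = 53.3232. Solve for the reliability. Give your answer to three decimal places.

0.776

T̂ = ρX + (1 − ρ)μ  ⇒  T̂ − μ = ρ(X − μ)
ρ = (T̂ − μ)/(X − μ) = (53.3232 − 68.3) / (49 − 68.3) = -14.9768 / -19.3 = 0.77600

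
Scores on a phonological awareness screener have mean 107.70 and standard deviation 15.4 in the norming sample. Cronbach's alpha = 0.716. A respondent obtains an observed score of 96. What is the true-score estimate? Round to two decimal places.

99.32

T̂ = ρX + (1 − ρ)μ
  = 0.716 × 96 + 0.284 × 107.70
  = 68.736 + 30.58680
  = 99.323
  ≈ 99.32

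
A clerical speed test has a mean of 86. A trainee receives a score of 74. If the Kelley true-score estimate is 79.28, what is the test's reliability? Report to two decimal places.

T̂ = ρX + (1 − ρ)μ  ⇒  T̂ − μ = ρ(X − μ)
ρ = (T̂ − μ)/(X − μ) = (79.28 − 86) / (74 − 86) = -6.72 / -12.0 = 0.5600

0.56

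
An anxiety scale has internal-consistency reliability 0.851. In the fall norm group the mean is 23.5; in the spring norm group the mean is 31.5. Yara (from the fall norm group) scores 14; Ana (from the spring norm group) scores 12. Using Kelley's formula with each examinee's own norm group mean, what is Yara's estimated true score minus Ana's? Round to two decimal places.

T̂_Yara = 0.851(14) + 0.149(23.5) = 15.4155
T̂_Ana = 0.851(12) + 0.149(31.5) = 14.9055
Difference = 15.4155 − 14.9055 = 0.5100

0.51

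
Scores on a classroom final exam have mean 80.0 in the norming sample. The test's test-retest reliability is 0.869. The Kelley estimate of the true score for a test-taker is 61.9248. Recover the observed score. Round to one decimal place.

T̂ = ρX + (1 − ρ)μ  ⇒  X = (T̂ − (1 − ρ)μ) / ρ
X = (61.9248 − 0.131 × 80.0) / 0.869 = (61.9248 − 10.4800) / 0.869 = 51.4448 / 0.869 = 59.200

59.2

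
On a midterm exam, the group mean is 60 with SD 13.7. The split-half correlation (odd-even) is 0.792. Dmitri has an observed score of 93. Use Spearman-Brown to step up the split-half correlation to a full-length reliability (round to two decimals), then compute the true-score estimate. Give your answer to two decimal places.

Spearman-Brown: ρ = 2r/(1 + r) = 2(0.792)/(1 + 0.792) = 1.5840/1.792 = 0.8839 → 0.88
T̂ = 0.88(93) + 0.12(60) = 81.84 + 7.20 = 89.040 → 89.04

89.04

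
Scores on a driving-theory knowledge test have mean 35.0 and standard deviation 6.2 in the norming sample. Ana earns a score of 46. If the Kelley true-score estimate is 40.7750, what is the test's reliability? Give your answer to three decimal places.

0.525

T̂ = ρX + (1 − ρ)μ  ⇒  T̂ − μ = ρ(X − μ)
ρ = (T̂ − μ)/(X − μ) = (40.7750 − 35.0) / (46 − 35.0) = 5.7750 / 11.0 = 0.52500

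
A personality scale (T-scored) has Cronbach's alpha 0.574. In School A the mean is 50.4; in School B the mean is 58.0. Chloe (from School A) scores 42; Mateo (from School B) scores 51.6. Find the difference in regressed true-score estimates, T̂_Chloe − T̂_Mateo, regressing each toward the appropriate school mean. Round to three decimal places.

-8.748

T̂_Chloe = 0.574(42) + 0.426(50.4) = 45.57840
T̂_Mateo = 0.574(51.6) + 0.426(58.0) = 54.32640
Difference = 45.57840 − 54.32640 = -8.74800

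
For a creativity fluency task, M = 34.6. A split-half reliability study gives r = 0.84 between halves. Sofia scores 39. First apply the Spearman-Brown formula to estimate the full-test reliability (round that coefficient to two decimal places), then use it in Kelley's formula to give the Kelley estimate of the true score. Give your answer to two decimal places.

38.60

Spearman-Brown: ρ = 2r/(1 + r) = 2(0.84)/(1 + 0.84) = 1.680/1.84 = 0.9130 → 0.91
T̂ = ρX + (1 − ρ)μ
  = 0.91 × 39 + 0.09 × 34.6
  = 35.49 + 3.114
  = 38.604
  ≈ 38.60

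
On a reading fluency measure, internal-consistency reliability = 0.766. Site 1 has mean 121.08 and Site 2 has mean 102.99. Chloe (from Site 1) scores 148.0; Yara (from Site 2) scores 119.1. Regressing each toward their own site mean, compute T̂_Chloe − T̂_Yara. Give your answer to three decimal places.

T̂_Chloe = 0.766(148.0) + 0.234(121.08) = 141.70072
T̂_Yara = 0.766(119.1) + 0.234(102.99) = 115.33026
Difference = 141.70072 − 115.33026 = 26.37046

26.370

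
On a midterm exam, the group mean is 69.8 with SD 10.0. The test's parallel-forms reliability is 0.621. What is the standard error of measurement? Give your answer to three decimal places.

6.156

SEM = SD · √(1 − ρ) = 10.0 × √0.379 = 10.0 × 0.6156 = 6.1563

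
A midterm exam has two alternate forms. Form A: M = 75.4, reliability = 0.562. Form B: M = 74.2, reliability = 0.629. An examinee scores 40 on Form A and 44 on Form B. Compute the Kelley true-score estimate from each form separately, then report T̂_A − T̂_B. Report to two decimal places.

0.30

T̂_A = 0.562(40) + 0.438(75.4) = 55.5052
T̂_B = 0.629(44) + 0.371(74.2) = 55.2042
T̂_A − T̂_B = 0.3010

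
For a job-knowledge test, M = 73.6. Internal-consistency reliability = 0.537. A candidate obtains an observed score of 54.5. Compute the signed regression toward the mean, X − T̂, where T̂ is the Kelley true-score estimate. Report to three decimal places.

T̂ = 0.537(54.5) + 0.463(73.6) = 29.2665 + 34.0768 = 63.34330 → 63.3433
X − T̂ = 54.5 − 63.3433 = -8.8433 → -8.843

-8.843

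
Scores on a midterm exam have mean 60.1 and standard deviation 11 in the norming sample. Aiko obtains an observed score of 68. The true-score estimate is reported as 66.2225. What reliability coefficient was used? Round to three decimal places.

0.775

T̂ = ρX + (1 − ρ)μ  ⇒  T̂ − μ = ρ(X − μ)
ρ = (T̂ − μ)/(X − μ) = (66.2225 − 60.1) / (68 − 60.1) = 6.1225 / 7.9 = 0.77500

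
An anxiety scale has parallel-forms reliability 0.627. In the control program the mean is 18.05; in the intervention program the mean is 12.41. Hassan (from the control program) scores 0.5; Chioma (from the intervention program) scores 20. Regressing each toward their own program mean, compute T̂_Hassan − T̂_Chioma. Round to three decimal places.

-10.123

T̂_Hassan = 0.627(0.5) + 0.373(18.05) = 7.04615
T̂_Chioma = 0.627(20) + 0.373(12.41) = 17.16893
Difference = 7.04615 − 17.16893 = -10.12278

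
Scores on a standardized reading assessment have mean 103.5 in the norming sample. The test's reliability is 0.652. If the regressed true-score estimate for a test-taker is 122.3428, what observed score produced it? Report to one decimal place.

T̂ = ρX + (1 − ρ)μ  ⇒  X = (T̂ − (1 − ρ)μ) / ρ
X = (122.3428 − 0.348 × 103.5) / 0.652 = (122.3428 − 36.0180) / 0.652 = 86.3248 / 0.652 = 132.400

132.4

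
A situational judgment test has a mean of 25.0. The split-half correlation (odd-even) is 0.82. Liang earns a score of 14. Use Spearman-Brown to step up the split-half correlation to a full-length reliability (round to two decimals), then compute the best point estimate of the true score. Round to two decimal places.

15.10

Spearman-Brown: ρ = 2r/(1 + r) = 2(0.82)/(1 + 0.82) = 1.640/1.82 = 0.9011 → 0.90
T̂ = 0.90(14) + 0.10(25.0) = 12.60 + 2.500 = 15.100 → 15.10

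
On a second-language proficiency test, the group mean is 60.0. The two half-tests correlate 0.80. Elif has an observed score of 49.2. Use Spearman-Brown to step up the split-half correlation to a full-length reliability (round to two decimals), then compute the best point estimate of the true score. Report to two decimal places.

Spearman-Brown: ρ = 2r/(1 + r) = 2(0.80)/(1 + 0.80) = 1.600/1.80 = 0.8889 → 0.89
T̂ = ρX + (1 − ρ)μ
  = 0.89 × 49.2 + 0.11 × 60.0
  = 43.788 + 6.600
  = 50.388
  ≈ 50.39

50.39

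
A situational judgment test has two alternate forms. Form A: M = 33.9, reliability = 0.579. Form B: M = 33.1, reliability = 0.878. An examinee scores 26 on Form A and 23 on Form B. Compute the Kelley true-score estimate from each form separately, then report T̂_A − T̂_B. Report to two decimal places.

5.09

T̂_A = 0.579(26) + 0.421(33.9) = 29.3259
T̂_B = 0.878(23) + 0.122(33.1) = 24.2322
T̂_A − T̂_B = 5.0937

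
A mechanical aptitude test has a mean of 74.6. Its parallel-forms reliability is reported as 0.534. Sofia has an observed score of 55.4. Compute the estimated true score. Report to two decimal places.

Kelley's formula gives T̂ = 0.534·55.4 + 0.466·74.6 = 29.5836 + 34.7636 = 64.347.

64.35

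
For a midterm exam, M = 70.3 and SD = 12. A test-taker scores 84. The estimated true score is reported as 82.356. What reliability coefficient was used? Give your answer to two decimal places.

T̂ = ρX + (1 − ρ)μ  ⇒  T̂ − μ = ρ(X − μ)
ρ = (T̂ − μ)/(X − μ) = (82.356 − 70.3) / (84 − 70.3) = 12.056 / 13.7 = 0.8800

0.88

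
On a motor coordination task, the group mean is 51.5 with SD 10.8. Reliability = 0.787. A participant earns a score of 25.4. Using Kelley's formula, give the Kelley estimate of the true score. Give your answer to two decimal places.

Weight the observed score by reliability and the mean by (1 − reliability): T̂ = 0.787·25.4 + 0.213·51.5 = 19.9898 + 10.9695 = 30.959.

30.96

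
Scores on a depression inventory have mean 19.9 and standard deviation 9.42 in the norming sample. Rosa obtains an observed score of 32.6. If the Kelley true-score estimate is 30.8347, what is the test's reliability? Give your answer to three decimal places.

0.861

T̂ = ρX + (1 − ρ)μ  ⇒  T̂ − μ = ρ(X − μ)
ρ = (T̂ − μ)/(X − μ) = (30.8347 − 19.9) / (32.6 − 19.9) = 10.9347 / 12.7 = 0.86100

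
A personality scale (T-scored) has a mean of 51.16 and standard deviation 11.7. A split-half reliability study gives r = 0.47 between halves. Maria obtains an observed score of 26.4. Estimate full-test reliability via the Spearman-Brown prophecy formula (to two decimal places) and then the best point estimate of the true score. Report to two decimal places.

35.31

Spearman-Brown: ρ = 2r/(1 + r) = 2(0.47)/(1 + 0.47) = 0.940/1.47 = 0.6395 → 0.64
T̂ = 0.64(26.4) + 0.36(51.16) = 16.896 + 18.4176 = 35.314 → 35.31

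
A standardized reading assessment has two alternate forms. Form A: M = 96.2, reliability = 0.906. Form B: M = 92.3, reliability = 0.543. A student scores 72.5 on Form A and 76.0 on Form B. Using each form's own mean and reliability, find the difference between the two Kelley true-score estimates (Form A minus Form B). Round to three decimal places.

T̂_A = 0.906(72.5) + 0.094(96.2) = 74.72780
T̂_B = 0.543(76.0) + 0.457(92.3) = 83.44910
T̂_A − T̂_B = -8.72130

-8.721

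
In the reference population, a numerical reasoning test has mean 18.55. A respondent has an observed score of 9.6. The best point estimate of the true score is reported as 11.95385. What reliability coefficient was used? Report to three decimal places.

T̂ = ρX + (1 − ρ)μ  ⇒  T̂ − μ = ρ(X − μ)
ρ = (T̂ − μ)/(X − μ) = (11.95385 − 18.55) / (9.6 − 18.55) = -6.59615 / -8.95 = 0.73700

0.737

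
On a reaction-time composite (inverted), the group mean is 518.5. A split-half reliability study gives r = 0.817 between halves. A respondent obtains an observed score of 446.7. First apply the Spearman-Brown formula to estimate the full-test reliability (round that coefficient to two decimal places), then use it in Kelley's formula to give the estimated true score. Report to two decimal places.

453.88

Spearman-Brown: ρ = 2r/(1 + r) = 2(0.817)/(1 + 0.817) = 1.6340/1.817 = 0.8993 → 0.90
Regress the observed score toward the mean by the unreliability: T̂ = 0.90·446.7 + 0.10·518.5 = 402.030 + 51.850 = 453.880.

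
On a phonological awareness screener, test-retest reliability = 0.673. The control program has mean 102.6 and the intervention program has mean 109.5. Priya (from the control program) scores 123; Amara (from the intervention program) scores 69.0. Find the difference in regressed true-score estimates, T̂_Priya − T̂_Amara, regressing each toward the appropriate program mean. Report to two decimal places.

T̂_Priya = 0.673(123) + 0.327(102.6) = 116.3292
T̂_Amara = 0.673(69.0) + 0.327(109.5) = 82.2435
Difference = 116.3292 − 82.2435 = 34.0857

34.09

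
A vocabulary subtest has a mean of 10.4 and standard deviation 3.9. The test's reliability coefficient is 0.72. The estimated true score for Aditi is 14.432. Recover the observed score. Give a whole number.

16

T̂ = ρX + (1 − ρ)μ  ⇒  X = (T̂ − (1 − ρ)μ) / ρ
X = (14.432 − 0.28 × 10.4) / 0.72 = (14.432 − 2.912) / 0.72 = 11.520 / 0.72 = 16.00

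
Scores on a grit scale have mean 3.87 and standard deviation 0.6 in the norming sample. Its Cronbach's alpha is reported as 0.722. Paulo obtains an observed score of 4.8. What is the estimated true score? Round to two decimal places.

4.54

Regress the observed score toward the mean by the unreliability: T̂ = 0.722·4.8 + 0.278·3.87 = 3.4656 + 1.07586 = 4.541.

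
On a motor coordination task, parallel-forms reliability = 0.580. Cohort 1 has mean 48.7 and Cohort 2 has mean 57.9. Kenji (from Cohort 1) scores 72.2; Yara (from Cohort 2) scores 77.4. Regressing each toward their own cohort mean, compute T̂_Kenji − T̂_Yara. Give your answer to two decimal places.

-6.88

T̂_Kenji = 0.580(72.2) + 0.420(48.7) = 62.3300
T̂_Yara = 0.580(77.4) + 0.420(57.9) = 69.2100
Difference = 62.3300 − 69.2100 = -6.8800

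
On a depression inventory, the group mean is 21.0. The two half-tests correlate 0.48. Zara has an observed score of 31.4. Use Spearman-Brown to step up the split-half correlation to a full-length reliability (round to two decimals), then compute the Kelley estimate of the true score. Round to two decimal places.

27.76

Spearman-Brown: ρ = 2r/(1 + r) = 2(0.48)/(1 + 0.48) = 0.960/1.48 = 0.6486 → 0.65
T̂ = ρX + (1 − ρ)μ
  = 0.65 × 31.4 + 0.35 × 21.0
  = 20.410 + 7.350
  = 27.760
  ≈ 27.76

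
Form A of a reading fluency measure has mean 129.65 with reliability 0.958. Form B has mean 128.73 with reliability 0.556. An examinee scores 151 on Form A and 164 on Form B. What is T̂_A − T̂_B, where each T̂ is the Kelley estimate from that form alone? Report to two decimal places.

T̂_A = 0.958(151) + 0.042(129.65) = 150.1033
T̂_B = 0.556(164) + 0.444(128.73) = 148.3401
T̂_A − T̂_B = 1.7632

1.76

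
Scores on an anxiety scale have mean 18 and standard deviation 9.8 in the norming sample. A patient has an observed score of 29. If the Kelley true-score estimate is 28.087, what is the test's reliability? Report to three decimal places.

0.917

T̂ = ρX + (1 − ρ)μ  ⇒  T̂ − μ = ρ(X − μ)
ρ = (T̂ − μ)/(X − μ) = (28.087 − 18) / (29 − 18) = 10.087 / 11.0 = 0.91700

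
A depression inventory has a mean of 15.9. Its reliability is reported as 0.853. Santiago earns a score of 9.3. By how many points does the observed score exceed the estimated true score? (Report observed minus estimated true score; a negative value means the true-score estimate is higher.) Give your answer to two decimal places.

-0.97

T̂ = 0.853(9.3) + 0.147(15.9) = 7.9329 + 2.3373 = 10.2702 → 10.270
X − T̂ = 9.3 − 10.270 = -0.970 → -0.97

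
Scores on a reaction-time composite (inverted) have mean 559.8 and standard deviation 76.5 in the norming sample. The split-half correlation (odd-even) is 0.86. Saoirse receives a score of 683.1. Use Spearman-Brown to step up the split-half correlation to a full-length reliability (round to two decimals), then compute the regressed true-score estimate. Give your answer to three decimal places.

Spearman-Brown: ρ = 2r/(1 + r) = 2(0.86)/(1 + 0.86) = 1.720/1.86 = 0.9247 → 0.92
Kelley's formula gives T̂ = 0.92·683.1 + 0.08·559.8 = 628.452 + 44.784 = 673.2360.

673.236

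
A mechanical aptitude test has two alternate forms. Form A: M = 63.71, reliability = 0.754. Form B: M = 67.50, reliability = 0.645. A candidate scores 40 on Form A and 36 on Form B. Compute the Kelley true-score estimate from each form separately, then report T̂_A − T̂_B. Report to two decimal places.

T̂_A = 0.754(40) + 0.246(63.71) = 45.8327
T̂_B = 0.645(36) + 0.355(67.50) = 47.1825
T̂_A − T̂_B = -1.3498

-1.35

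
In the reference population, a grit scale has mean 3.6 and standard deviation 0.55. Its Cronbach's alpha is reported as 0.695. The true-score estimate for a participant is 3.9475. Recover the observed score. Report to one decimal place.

T̂ = ρX + (1 − ρ)μ  ⇒  X = (T̂ − (1 − ρ)μ) / ρ
X = (3.9475 − 0.305 × 3.6) / 0.695 = (3.9475 − 1.0980) / 0.695 = 2.8495 / 0.695 = 4.100

4.1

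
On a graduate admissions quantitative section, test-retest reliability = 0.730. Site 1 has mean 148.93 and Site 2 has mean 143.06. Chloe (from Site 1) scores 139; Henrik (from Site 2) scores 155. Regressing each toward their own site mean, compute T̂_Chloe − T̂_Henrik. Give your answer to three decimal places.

T̂_Chloe = 0.730(139) + 0.270(148.93) = 141.68110
T̂_Henrik = 0.730(155) + 0.270(143.06) = 151.77620
Difference = 141.68110 − 151.77620 = -10.09510

-10.095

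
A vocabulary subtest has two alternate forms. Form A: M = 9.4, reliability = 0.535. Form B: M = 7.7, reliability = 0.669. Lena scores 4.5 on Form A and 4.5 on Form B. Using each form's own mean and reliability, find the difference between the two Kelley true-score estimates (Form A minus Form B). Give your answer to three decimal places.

1.219

T̂_A = 0.535(4.5) + 0.465(9.4) = 6.77850
T̂_B = 0.669(4.5) + 0.331(7.7) = 5.55920
T̂_A − T̂_B = 1.21930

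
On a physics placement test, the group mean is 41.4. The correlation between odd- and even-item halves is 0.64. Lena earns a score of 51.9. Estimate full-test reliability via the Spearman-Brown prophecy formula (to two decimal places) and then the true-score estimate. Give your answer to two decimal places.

49.59

Spearman-Brown: ρ = 2r/(1 + r) = 2(0.64)/(1 + 0.64) = 1.280/1.64 = 0.7805 → 0.78
T̂ = 0.78(51.9) + 0.22(41.4) = 40.482 + 9.108 = 49.590 → 49.59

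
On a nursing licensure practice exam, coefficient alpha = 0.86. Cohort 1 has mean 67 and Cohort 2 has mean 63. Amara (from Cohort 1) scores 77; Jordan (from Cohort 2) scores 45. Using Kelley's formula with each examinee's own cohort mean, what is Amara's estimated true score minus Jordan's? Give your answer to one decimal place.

28.1

T̂_Amara = 0.86(77) + 0.14(67) = 75.600
T̂_Jordan = 0.86(45) + 0.14(63) = 47.520
Difference = 75.600 − 47.520 = 28.080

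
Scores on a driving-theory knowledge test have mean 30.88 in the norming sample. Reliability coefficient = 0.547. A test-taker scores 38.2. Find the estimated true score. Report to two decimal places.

34.88

Regress the observed score toward the mean by the unreliability: T̂ = 0.547·38.2 + 0.453·30.88 = 20.8954 + 13.98864 = 34.884.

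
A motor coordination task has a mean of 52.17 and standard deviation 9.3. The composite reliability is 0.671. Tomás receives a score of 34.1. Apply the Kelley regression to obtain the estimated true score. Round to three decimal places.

40.045

T̂ = 0.671(34.1) + 0.329(52.17) = 22.8811 + 17.16393 = 40.0450 → 40.045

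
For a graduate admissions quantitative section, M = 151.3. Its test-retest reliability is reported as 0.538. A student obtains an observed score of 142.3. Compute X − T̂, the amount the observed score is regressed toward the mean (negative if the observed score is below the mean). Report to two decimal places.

-4.16

T̂ = 0.538(142.3) + 0.462(151.3) = 76.5574 + 69.9006 = 146.4580 → 146.458
X − T̂ = 142.3 − 146.458 = -4.158 → -4.16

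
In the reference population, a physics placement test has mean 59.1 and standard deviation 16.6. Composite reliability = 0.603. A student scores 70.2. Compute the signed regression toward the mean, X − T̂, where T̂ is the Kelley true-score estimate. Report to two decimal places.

T̂ = 0.603(70.2) + 0.397(59.1) = 42.3306 + 23.4627 = 65.7933 → 65.793
X − T̂ = 70.2 − 65.793 = 4.407 → 4.41

4.41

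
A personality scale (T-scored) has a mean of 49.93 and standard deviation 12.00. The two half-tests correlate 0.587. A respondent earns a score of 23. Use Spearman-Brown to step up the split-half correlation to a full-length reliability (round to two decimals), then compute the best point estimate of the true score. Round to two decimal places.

30.00

Spearman-Brown: ρ = 2r/(1 + r) = 2(0.587)/(1 + 0.587) = 1.1740/1.587 = 0.7398 → 0.74
Regress the observed score toward the mean by the unreliability: T̂ = 0.74·23 + 0.26·49.93 = 17.02 + 12.9818 = 30.002.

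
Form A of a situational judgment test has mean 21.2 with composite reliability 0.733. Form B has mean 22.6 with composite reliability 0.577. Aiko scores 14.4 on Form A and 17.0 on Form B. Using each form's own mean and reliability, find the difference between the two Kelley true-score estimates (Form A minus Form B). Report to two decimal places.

T̂_A = 0.733(14.4) + 0.267(21.2) = 16.2156
T̂_B = 0.577(17.0) + 0.423(22.6) = 19.3688
T̂_A − T̂_B = -3.1532

-3.15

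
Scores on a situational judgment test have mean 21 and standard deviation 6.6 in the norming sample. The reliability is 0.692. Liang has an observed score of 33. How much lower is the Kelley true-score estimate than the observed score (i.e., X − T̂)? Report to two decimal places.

3.70

T̂ = 0.692(33) + 0.308(21) = 22.836 + 6.468 = 29.3040 → 29.304
X − T̂ = 33 − 29.304 = 3.696 → 3.70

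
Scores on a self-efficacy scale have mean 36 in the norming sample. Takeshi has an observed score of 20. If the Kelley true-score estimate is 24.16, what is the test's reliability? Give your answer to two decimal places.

0.74

T̂ = ρX + (1 − ρ)μ  ⇒  T̂ − μ = ρ(X − μ)
ρ = (T̂ − μ)/(X − μ) = (24.16 − 36) / (20 − 36) = -11.84 / -16.0 = 0.7400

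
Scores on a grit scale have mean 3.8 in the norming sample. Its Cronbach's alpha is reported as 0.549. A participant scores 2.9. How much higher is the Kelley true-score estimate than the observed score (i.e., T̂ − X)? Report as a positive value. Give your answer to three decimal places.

0.406

Kelley's formula gives T̂ = 0.549·2.9 + 0.451·3.8 = 1.5921 + 1.7138 = 3.30590.
T̂ − X = 3.3059 − 2.9 = 0.4059 → 0.406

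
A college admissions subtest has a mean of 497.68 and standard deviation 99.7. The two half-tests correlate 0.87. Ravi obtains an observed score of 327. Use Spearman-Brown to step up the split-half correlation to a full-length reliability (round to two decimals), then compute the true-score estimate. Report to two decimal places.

338.95

Spearman-Brown: ρ = 2r/(1 + r) = 2(0.87)/(1 + 0.87) = 1.740/1.87 = 0.9305 → 0.93
T̂ = ρX + (1 − ρ)μ
  = 0.93 × 327 + 0.07 × 497.68
  = 304.11 + 34.8376
  = 338.948
  ≈ 338.95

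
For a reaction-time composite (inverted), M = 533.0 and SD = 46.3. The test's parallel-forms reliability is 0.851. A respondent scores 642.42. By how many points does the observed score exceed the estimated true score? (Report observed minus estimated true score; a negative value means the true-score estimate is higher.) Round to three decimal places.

T̂ = ρX + (1 − ρ)μ
  = 0.851 × 642.42 + 0.149 × 533.0
  = 546.69942 + 79.4170
  = 626.11642
  ≈ 626.1164
X − T̂ = 642.42 − 626.1164 = 16.3036 → 16.304

16.304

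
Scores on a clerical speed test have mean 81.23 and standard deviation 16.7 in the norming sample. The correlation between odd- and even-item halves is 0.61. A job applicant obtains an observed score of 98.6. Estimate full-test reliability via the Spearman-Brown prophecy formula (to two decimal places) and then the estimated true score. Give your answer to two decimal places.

94.43

Spearman-Brown: ρ = 2r/(1 + r) = 2(0.61)/(1 + 0.61) = 1.220/1.61 = 0.7578 → 0.76
Kelley's formula gives T̂ = 0.76·98.6 + 0.24·81.23 = 74.936 + 19.4952 = 94.431.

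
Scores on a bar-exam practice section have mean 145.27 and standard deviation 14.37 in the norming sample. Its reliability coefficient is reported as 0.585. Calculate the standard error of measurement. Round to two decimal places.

SEM = SD · √(1 − ρ) = 14.37 × √0.415 = 14.37 × 0.6442 = 9.257

9.26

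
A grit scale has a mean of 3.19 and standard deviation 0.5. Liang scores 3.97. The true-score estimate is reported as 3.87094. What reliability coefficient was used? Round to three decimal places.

T̂ = ρX + (1 − ρ)μ  ⇒  T̂ − μ = ρ(X − μ)
ρ = (T̂ − μ)/(X − μ) = (3.87094 − 3.19) / (3.97 − 3.19) = 0.68094 / 0.78 = 0.87300

0.873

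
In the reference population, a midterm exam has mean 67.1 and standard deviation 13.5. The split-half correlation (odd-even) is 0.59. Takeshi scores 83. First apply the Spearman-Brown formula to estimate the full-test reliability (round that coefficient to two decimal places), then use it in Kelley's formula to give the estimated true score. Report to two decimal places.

78.87

Spearman-Brown: ρ = 2r/(1 + r) = 2(0.59)/(1 + 0.59) = 1.180/1.59 = 0.7421 → 0.74
T̂ = ρX + (1 − ρ)μ
  = 0.74 × 83 + 0.26 × 67.1
  = 61.42 + 17.446
  = 78.866
  ≈ 78.87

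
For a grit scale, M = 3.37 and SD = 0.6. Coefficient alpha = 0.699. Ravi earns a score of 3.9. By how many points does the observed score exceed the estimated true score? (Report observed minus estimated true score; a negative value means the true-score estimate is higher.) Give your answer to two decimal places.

T̂ = ρX + (1 − ρ)μ
  = 0.699 × 3.9 + 0.301 × 3.37
  = 2.7261 + 1.01437
  = 3.7405
  ≈ 3.740
X − T̂ = 3.9 − 3.740 = 0.160 → 0.16

0.16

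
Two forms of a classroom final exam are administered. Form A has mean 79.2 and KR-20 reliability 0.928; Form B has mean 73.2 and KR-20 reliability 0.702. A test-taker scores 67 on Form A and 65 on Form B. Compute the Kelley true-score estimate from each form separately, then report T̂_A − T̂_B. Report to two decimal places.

T̂_A = 0.928(67) + 0.072(79.2) = 67.8784
T̂_B = 0.702(65) + 0.298(73.2) = 67.4436
T̂_A − T̂_B = 0.4348

0.43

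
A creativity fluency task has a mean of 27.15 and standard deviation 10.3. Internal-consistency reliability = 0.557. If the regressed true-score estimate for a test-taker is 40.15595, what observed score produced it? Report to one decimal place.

50.5

T̂ = ρX + (1 − ρ)μ  ⇒  X = (T̂ − (1 − ρ)μ) / ρ
X = (40.15595 − 0.443 × 27.15) / 0.557 = (40.15595 − 12.02745) / 0.557 = 28.12850 / 0.557 = 50.500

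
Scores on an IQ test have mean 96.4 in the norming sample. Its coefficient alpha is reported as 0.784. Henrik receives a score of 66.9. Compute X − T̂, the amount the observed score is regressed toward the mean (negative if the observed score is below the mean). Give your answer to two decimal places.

-6.37

Regress the observed score toward the mean by the unreliability: T̂ = 0.784·66.9 + 0.216·96.4 = 52.4496 + 20.8224 = 73.2720.
X − T̂ = 66.9 − 73.272 = -6.372 → -6.37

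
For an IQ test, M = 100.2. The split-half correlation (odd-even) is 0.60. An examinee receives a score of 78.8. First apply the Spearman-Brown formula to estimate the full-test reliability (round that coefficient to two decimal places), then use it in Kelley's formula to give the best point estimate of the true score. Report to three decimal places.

84.150

Spearman-Brown: ρ = 2r/(1 + r) = 2(0.60)/(1 + 0.60) = 1.200/1.60 = 0.7500 → 0.75
T̂ = 0.75(78.8) + 0.25(100.2) = 59.100 + 25.050 = 84.1500 → 84.150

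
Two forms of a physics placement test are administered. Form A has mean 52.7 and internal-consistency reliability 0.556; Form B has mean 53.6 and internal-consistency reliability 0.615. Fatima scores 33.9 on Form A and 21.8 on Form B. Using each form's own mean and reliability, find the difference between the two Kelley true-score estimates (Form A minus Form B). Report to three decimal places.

T̂_A = 0.556(33.9) + 0.444(52.7) = 42.24720
T̂_B = 0.615(21.8) + 0.385(53.6) = 34.04300
T̂_A − T̂_B = 8.20420

8.204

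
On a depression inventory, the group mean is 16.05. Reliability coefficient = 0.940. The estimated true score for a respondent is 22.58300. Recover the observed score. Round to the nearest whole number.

T̂ = ρX + (1 − ρ)μ  ⇒  X = (T̂ − (1 − ρ)μ) / ρ
X = (22.58300 − 0.060 × 16.05) / 0.940 = (22.58300 − 0.96300) / 0.940 = 21.62000 / 0.940 = 23.00

23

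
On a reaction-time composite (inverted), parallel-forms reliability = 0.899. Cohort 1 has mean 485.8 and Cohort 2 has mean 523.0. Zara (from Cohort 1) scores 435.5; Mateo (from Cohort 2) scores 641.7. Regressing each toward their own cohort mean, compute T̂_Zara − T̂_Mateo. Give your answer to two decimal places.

T̂_Zara = 0.899(435.5) + 0.101(485.8) = 440.5803
T̂_Mateo = 0.899(641.7) + 0.101(523.0) = 629.7113
Difference = 440.5803 − 629.7113 = -189.1310

-189.13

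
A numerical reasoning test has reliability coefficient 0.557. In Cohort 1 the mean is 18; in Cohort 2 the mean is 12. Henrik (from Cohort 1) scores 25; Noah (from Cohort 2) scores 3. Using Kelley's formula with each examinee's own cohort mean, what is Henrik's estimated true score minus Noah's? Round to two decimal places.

14.91

T̂_Henrik = 0.557(25) + 0.443(18) = 21.8990
T̂_Noah = 0.557(3) + 0.443(12) = 6.9870
Difference = 21.8990 − 6.9870 = 14.9120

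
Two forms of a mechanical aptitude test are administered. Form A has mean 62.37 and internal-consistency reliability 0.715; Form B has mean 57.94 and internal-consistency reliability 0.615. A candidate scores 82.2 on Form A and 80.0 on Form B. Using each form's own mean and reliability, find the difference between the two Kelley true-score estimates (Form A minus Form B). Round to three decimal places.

T̂_A = 0.715(82.2) + 0.285(62.37) = 76.54845
T̂_B = 0.615(80.0) + 0.385(57.94) = 71.50690
T̂_A − T̂_B = 5.04155

5.042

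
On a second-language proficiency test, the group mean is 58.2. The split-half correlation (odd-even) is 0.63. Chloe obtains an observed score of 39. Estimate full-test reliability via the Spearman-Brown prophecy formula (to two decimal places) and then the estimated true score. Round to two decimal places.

43.42

Spearman-Brown: ρ = 2r/(1 + r) = 2(0.63)/(1 + 0.63) = 1.260/1.63 = 0.7730 → 0.77
Weight the observed score by reliability and the mean by (1 − reliability): T̂ = 0.77·39 + 0.23·58.2 = 30.03 + 13.386 = 43.416.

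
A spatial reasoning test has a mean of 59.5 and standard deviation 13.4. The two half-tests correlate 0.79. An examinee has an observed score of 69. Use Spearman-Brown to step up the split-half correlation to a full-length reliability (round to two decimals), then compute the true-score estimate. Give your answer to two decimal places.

67.86

Spearman-Brown: ρ = 2r/(1 + r) = 2(0.79)/(1 + 0.79) = 1.580/1.79 = 0.8827 → 0.88
Kelley's formula gives T̂ = 0.88·69 + 0.12·59.5 = 60.72 + 7.140 = 67.860.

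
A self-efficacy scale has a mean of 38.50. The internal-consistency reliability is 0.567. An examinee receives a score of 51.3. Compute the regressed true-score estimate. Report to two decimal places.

45.76

T̂ = ρX + (1 − ρ)μ
  = 0.567 × 51.3 + 0.433 × 38.50
  = 29.0871 + 16.67050
  = 45.758
  ≈ 45.76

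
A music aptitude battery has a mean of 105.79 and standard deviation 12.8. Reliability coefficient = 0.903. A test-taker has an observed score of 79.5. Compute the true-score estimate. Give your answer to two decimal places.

Kelley's formula gives T̂ = 0.903·79.5 + 0.097·105.79 = 71.7885 + 10.26163 = 82.050.

82.05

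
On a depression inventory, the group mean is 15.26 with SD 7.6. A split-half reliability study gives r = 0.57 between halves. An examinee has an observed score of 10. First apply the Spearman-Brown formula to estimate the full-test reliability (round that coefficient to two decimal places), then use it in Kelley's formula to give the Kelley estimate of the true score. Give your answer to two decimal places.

Spearman-Brown: ρ = 2r/(1 + r) = 2(0.57)/(1 + 0.57) = 1.140/1.57 = 0.7261 → 0.73
T̂ = ρX + (1 − ρ)μ
  = 0.73 × 10 + 0.27 × 15.26
  = 7.30 + 4.1202
  = 11.420
  ≈ 11.42

11.42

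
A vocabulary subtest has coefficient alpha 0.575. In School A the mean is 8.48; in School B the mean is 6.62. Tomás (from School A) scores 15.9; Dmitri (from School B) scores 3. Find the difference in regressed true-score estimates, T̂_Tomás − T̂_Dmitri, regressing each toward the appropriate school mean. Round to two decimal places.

8.21

T̂_Tomás = 0.575(15.9) + 0.425(8.48) = 12.7465
T̂_Dmitri = 0.575(3) + 0.425(6.62) = 4.5385
Difference = 12.7465 − 4.5385 = 8.2080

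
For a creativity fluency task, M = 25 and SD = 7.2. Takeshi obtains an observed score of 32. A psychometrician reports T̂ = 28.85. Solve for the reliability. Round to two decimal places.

0.55

T̂ = ρX + (1 − ρ)μ  ⇒  T̂ − μ = ρ(X − μ)
ρ = (T̂ − μ)/(X − μ) = (28.85 − 25) / (32 − 25) = 3.85 / 7.0 = 0.5500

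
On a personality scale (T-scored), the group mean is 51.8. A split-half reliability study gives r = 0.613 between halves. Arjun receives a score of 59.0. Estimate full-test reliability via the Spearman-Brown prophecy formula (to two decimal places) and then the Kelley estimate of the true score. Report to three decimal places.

57.272

Spearman-Brown: ρ = 2r/(1 + r) = 2(0.613)/(1 + 0.613) = 1.2260/1.613 = 0.7601 → 0.76
T̂ = ρX + (1 − ρ)μ
  = 0.76 × 59.0 + 0.24 × 51.8
  = 44.840 + 12.432
  = 57.2720
  ≈ 57.272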